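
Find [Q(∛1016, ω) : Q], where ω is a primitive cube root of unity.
[Q(∛1016, ω) : Q] = 6

[Q(∛1016):Q] = 3 (min poly x^3 - 1016, irreducible since 1016 is not a perfect cube). [Q(ω):Q] = 2 (min poly x^2 + x + 1). Since Q(∛1016) ⊂ R and ω ∉ R, we have ω ∉ Q(∛1016), so x^2 + x + 1 remains irreducible over Q(∛1016) and [Q(∛1016, ω) : Q(∛1016)] = 2. By the tower law, [Q(∛1016, ω) : Q] = 3 · 2 = 6. (In fact Q(∛1016, ω) is the splitting field of x^3 - 1016 over Q.)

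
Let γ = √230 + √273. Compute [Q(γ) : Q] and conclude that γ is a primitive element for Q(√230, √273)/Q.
[Q(γ) : Q] = 4 (equivalently, Q(γ) = Q(√230, √273))

Obviously Q(γ) ⊆ Q(√230, √273), and [Q(√230, √273):Q] = 4 (since 230, 273 are distinct squarefree integers > 1 with 62790 not a perfect square). To show equality we compute the minimal polynomial of γ. From γ = √230 + √273: γ^2 = 230 + 2√(62790) + 273 = 503 + 2√(62790), so γ^2 - 503 = 2√(62790); squaring, (γ^2 - 503)^2 = 4·62790, i.e. γ^4 - 1006γ^2 + 253009 - 251160 = 0, i.e. γ^4 - 1006γ^2 + 1849 = 0. So γ is a root of x^4 - 1006x^2 + 1849. This polynomial is irreducible over Q: it has no rational root (each ±√230 ± √273 is irrational), and any factorization into two quadratics over Q would force √(62790) ∈ Q (pairing opposite roots) or √230, √273 ∈ Q (other pairings), all impossible. Hence [Q(γ):Q] = 4 = [Q(√230, √273):Q], so Q(γ) = Q(√230, √273).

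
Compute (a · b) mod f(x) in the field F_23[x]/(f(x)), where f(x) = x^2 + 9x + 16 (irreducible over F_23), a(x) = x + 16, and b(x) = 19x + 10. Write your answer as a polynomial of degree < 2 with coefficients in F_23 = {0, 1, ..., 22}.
a · b ≡ 5x + 17 (mod f(x))

Multiply in F_23[x]: a(x)·b(x) = (x + 16)·(19x + 10) = 19x^2 + 15x + 22. This has degree ≥ 2, so divide by f(x) over F_23: 19x^2 + 15x + 22 = (19)·(x^2 + 9x + 16) + (5x + 17). Hence a·b ≡ 5x + 17 (mod f). (F_23[x]/(f) is a field with 23^2 = 529 elements since f is irreducible of degree 2.)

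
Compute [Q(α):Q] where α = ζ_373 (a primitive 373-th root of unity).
[Q(α):Q] = 372

The minimal polynomial of ζ_373 over Q is the 373-th cyclotomic polynomial Φ_373(x), which is irreducible over Q and has degree φ(373) = 372. Hence [Q(α):Q] = φ(373) = 372.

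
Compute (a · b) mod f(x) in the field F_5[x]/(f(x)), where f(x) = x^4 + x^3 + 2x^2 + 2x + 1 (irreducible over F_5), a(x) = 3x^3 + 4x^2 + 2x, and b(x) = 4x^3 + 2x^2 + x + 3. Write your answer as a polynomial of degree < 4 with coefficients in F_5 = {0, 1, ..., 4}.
a · b ≡ 3x^3 + 2x^2 + x (mod f(x))

Multiply in F_5[x]: a(x)·b(x) = (3x^3 + 4x^2 + 2x)·(4x^3 + 2x^2 + x + 3) = 2x^6 + 2x^5 + 4x^4 + 2x^3 + 4x^2 + x. This has degree ≥ 4, so divide by f(x) over F_5: 2x^6 + 2x^5 + 4x^4 + 2x^3 + 4x^2 + x = (2x^2)·(x^4 + x^3 + 2x^2 + 2x + 1) + (3x^3 + 2x^2 + x). Hence a·b ≡ 3x^3 + 2x^2 + x (mod f). (F_5[x]/(f) is a field with 5^4 = 625 elements since f is irreducible of degree 4.)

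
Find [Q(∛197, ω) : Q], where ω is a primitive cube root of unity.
[Q(∛197, ω) : Q] = 6

[Q(∛197):Q] = 3 (min poly x^3 - 197, irreducible since 197 is not a perfect cube). [Q(ω):Q] = 2 (min poly x^2 + x + 1). Since Q(∛197) ⊂ R and ω ∉ R, we have ω ∉ Q(∛197), so x^2 + x + 1 remains irreducible over Q(∛197) and [Q(∛197, ω) : Q(∛197)] = 2. By the tower law, [Q(∛197, ω) : Q] = 3 · 2 = 6. (In fact Q(∛197, ω) is the splitting field of x^3 - 197 over Q.)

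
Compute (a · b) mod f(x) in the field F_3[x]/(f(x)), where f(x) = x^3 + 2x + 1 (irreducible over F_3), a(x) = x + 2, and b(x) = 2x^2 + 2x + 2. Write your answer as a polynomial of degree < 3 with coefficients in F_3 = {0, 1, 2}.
a · b ≡ 2x + 2 (mod f(x))

Multiply in F_3[x]: a(x)·b(x) = (x + 2)·(2x^2 + 2x + 2) = 2x^3 + 1. This has degree ≥ 3, so divide by f(x) over F_3: 2x^3 + 1 = (2)·(x^3 + 2x + 1) + (2x + 2). Hence a·b ≡ 2x + 2 (mod f). (F_3[x]/(f) is a field with 3^3 = 27 elements since f is irreducible of degree 3.)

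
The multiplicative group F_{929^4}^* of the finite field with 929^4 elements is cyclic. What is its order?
|F_{929^4}^*| = 744839767680

F_{929^4} has 929^4 = 744839767681 elements; its multiplicative group consists of all nonzero elements, so |F_{929^4}^*| = 744839767681 - 1 = 744839767680. (It is cyclic since any finite subgroup of the multiplicative group of a field is cyclic.)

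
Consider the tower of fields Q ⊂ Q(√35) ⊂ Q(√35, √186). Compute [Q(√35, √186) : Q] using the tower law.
[Q(√35, √186) : Q] = 4

[Q(√35):Q] = 2 (min poly x^2 - 35, irreducible since 35 is squarefree > 1). For the top step, suppose √186 ∈ Q(√35), say √186 = c + d√35 with c, d ∈ Q. Squaring: 186 = c^2 + 35d^2 + 2cd√35. Since √35 ∉ Q this forces 2cd = 0. If d = 0 then √186 = c ∈ Q, contradicting 186 squarefree > 1. If c = 0 then 186 = 35d^2, so 35·186 = (35d)^2 is a perfect square in Q — but 35·186 = 6510 is not a perfect square (since 35 and 186 are distinct squarefree integers). Contradiction. Hence √186 ∉ Q(√35), so x^2 - 186 stays irreducible over Q(√35) and [Q(√35, √186) : Q(√35)] = 2. By the tower law, [Q(√35, √186) : Q] = 2 · 2 = 4.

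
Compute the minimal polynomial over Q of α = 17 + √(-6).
m_α(x) = x^2 - 34x + 295

From α - 17 = √(-6), squaring gives (α - 17)^2 = -6, i.e. α^2 - 34α + 289 = -6, so α^2 - 34α + 295 = 0. The discriminant of x^2 - 34x + 295 is (-34)^2 - 4·(295) = 1156 - 1180 = -24, and 4·(-6) is not a perfect square in Q since -6 is squarefree and ≠ 1. Hence x^2 - 34x + 295 is irreducible over Q and is the minimal polynomial of α.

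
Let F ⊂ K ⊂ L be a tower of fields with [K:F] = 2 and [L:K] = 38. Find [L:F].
[L:F] = 76

The tower law says that for any tower of field extensions F ⊂ K ⊂ L with finite degrees, [L:F] = [L:K] · [K:F]. Here this gives [L:F] = 38 · 2 = 76.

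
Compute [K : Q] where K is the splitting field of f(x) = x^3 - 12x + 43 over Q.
[K : Q] = 6

By the rational root test, any rational root of the monic integer polynomial f(x) = x^3 - 12x + 43 must be an integer dividing the constant term 43, i.e. one of ±{1, 43}. Evaluating: f(1) = 32, f(-1) = 54, f(43) = 79034, f(-43) = -78948; none is 0, so f has no rational root and is therefore irreducible over Q (a cubic with no linear factor over a field is irreducible). For an irreducible cubic, the Galois group is A_3 or S_3 according as the discriminant disc(f) = -4a^3 - 27b^2 = -4·(-12)^3 - 27·(43)^2 = -43011 is or is not a square in Q. Here disc(f) = -43011 is not a perfect square in Q, so the Galois group of f over Q is not contained in A_3 and must be all of S_3. The splitting field has degree |S_3| = 6 over Q, so [K : Q] = 6.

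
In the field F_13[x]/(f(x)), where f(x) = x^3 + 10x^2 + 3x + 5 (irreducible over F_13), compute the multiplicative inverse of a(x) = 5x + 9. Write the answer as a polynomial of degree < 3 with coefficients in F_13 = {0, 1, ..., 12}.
a(x)^(-1) ≡ 5x^2 + 2x + 1 (mod f(x))

Since f is irreducible over F_13, F_13[x]/(f) is a field and a(x) ≠ 0 has an inverse. Apply the extended Euclidean algorithm to f(x) and a(x) in F_13[x]: f(x) = (8x^2 + 11x + 12)·a(x) + (1). The last nonzero remainder is the constant 1 = gcd(f, a) in F_13. Back-substituting through the division chain expresses 1 = s(x)·a(x) + t(x)·f(x) with s(x) ≡ 5x^2 + 2x + 1 (mod f), so a(x)^(-1) ≡ s(x) = 5x^2 + 2x + 1 (mod f). Check: (5x + 9)·(5x^2 + 2x + 1) = 12x^3 + 3x^2 + 10x + 9 ≡ 1 (mod x^3 + 10x^2 + 3x + 5).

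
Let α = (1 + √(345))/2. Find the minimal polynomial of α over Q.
m_α(x) = x^2 - x - 86

From 2α - 1 = √(345), squaring gives (2α - 1)^2 = 345, i.e. 4α^2 - 4α + 1 = 345, so α^2 - α + (1 - 345)/4 = 0. Since 345 ≡ 1 (mod 4), (1 - 345)/4 = -86 ∈ Z. The polynomial x^2 - x - 86 has discriminant 1 - 4·(-86) = 345, which is not a perfect square in Q (d = 345 is squarefree and ≠ 1), so x^2 - x - 86 is irreducible over Q. It is the minimal polynomial of α.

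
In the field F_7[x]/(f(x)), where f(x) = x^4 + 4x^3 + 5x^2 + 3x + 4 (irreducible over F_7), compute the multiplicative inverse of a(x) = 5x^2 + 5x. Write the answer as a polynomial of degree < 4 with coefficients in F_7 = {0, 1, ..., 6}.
a(x)^(-1) ≡ 2x^3 + 4 (mod f(x))

Since f is irreducible over F_7, F_7[x]/(f) is a field and a(x) ≠ 0 has an inverse. Apply the extended Euclidean algorithm to f(x) and a(x) in F_7[x]: f(x) = (3x^2 + 2x + 6)·a(x) + (x + 4);  a(x) = (5x + 6)·(x + 4) + (4). The last nonzero remainder is the constant 4 = gcd(f, a) in F_7. Back-substituting through the division chain expresses 4 = s(x)·a(x) + t(x)·f(x) with s(x) ≡ x^3 + 2 (mod f), so (x^3 + 2)·a(x) ≡ 4 (mod f). Multiplying by 4^(-1) ≡ 2 in F_7 gives a(x)^(-1) ≡ 2·(x^3 + 2) ≡ 2x^3 + 4 (mod f). Check: (5x^2 + 5x)·(2x^3 + 4) = 3x^5 + 3x^4 + 6x^2 + 6x ≡ 1 (mod x^4 + 4x^3 + 5x^2 + 3x + 4).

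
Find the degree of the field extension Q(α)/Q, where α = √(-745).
[Q(α):Q] = 2

[Q(α):Q] equals the degree of the minimal polynomial of α. Here α^2 = -745 and x^2 + 745 is irreducible (d = -745 is squarefree, ≠ 1, hence not a square), so deg(m_α) = 2. Thus [Q(α):Q] = 2.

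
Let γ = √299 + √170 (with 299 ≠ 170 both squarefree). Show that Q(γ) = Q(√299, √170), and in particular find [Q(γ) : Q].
[Q(γ) : Q] = 4 (equivalently, Q(γ) = Q(√299, √170))

Obviously Q(γ) ⊆ Q(√299, √170), and [Q(√299, √170):Q] = 4 (since 299, 170 are distinct squarefree integers > 1 with 50830 not a perfect square). To show equality we compute the minimal polynomial of γ. From γ = √299 + √170: γ^2 = 299 + 2√(50830) + 170 = 469 + 2√(50830), so γ^2 - 469 = 2√(50830); squaring, (γ^2 - 469)^2 = 4·50830, i.e. γ^4 - 938γ^2 + 219961 - 203320 = 0, i.e. γ^4 - 938γ^2 + 16641 = 0. So γ is a root of x^4 - 938x^2 + 16641. This polynomial is irreducible over Q: it has no rational root (each ±√299 ± √170 is irrational), and any factorization into two quadratics over Q would force √(50830) ∈ Q (pairing opposite roots) or √299, √170 ∈ Q (other pairings), all impossible. Hence [Q(γ):Q] = 4 = [Q(√299, √170):Q], so Q(γ) = Q(√299, √170).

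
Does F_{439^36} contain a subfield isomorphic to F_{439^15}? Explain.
No: F_{439^15} is not a subfield of F_{439^36}

F_{p^m} embeds in F_{p^n} iff m | n. Here 15 ∤ 36 (since 36 = 2·15 + 6 with remainder 6 ≠ 0), so F_{439^15} is not a subfield of F_{439^36}. Equivalently: if it were, the tower law would give 15 = [F_{439^15}:F_439] dividing [F_{439^36}:F_439] = 36, contradiction.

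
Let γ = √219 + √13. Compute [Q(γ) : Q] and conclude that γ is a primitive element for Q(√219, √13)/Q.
[Q(γ) : Q] = 4 (equivalently, Q(γ) = Q(√219, √13))

Obviously Q(γ) ⊆ Q(√219, √13), and [Q(√219, √13):Q] = 4 (since 219, 13 are distinct squarefree integers > 1 with 2847 not a perfect square). To show equality we compute the minimal polynomial of γ. From γ = √219 + √13: γ^2 = 219 + 2√(2847) + 13 = 232 + 2√(2847), so γ^2 - 232 = 2√(2847); squaring, (γ^2 - 232)^2 = 4·2847, i.e. γ^4 - 464γ^2 + 53824 - 11388 = 0, i.e. γ^4 - 464γ^2 + 42436 = 0. So γ is a root of x^4 - 464x^2 + 42436. This polynomial is irreducible over Q: it has no rational root (each ±√219 ± √13 is irrational), and any factorization into two quadratics over Q would force √(2847) ∈ Q (pairing opposite roots) or √219, √13 ∈ Q (other pairings), all impossible. Hence [Q(γ):Q] = 4 = [Q(√219, √13):Q], so Q(γ) = Q(√219, √13).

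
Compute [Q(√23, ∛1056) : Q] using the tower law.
[Q(√23, ∛1056) : Q] = 6

Let L = Q(√23, ∛1056). Since Q(√23) ⊂ L and [Q(√23):Q] = 2, the tower law gives 2 | [L:Q]. Likewise Q(∛1056) ⊂ L with [Q(∛1056):Q] = 3 (because 1056 is not a perfect cube), so 3 | [L:Q]. As gcd(2,3) = 1, [L:Q] is divisible by 6. Conversely L is generated over Q by √23 and ∛1056, so [L:Q] ≤ 2·3 = 6. Therefore [Q(√23, ∛1056) : Q] = 6.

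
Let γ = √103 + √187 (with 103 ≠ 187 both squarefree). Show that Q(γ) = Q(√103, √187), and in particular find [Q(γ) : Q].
[Q(γ) : Q] = 4 (equivalently, Q(γ) = Q(√103, √187))

Obviously Q(γ) ⊆ Q(√103, √187), and [Q(√103, √187):Q] = 4 (since 103, 187 are distinct squarefree integers > 1 with 19261 not a perfect square). To show equality we compute the minimal polynomial of γ. From γ = √103 + √187: γ^2 = 103 + 2√(19261) + 187 = 290 + 2√(19261), so γ^2 - 290 = 2√(19261); squaring, (γ^2 - 290)^2 = 4·19261, i.e. γ^4 - 580γ^2 + 84100 - 77044 = 0, i.e. γ^4 - 580γ^2 + 7056 = 0. So γ is a root of x^4 - 580x^2 + 7056. This polynomial is irreducible over Q: it has no rational root (each ±√103 ± √187 is irrational), and any factorization into two quadratics over Q would force √(19261) ∈ Q (pairing opposite roots) or √103, √187 ∈ Q (other pairings), all impossible. Hence [Q(γ):Q] = 4 = [Q(√103, √187):Q], so Q(γ) = Q(√103, √187).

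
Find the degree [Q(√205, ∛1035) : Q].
[Q(√205, ∛1035) : Q] = 6

Let L = Q(√205, ∛1035). Since Q(√205) ⊂ L and [Q(√205):Q] = 2, the tower law gives 2 | [L:Q]. Likewise Q(∛1035) ⊂ L with [Q(∛1035):Q] = 3 (because 1035 is not a perfect cube), so 3 | [L:Q]. As gcd(2,3) = 1, [L:Q] is divisible by 6. Conversely L is generated over Q by √205 and ∛1035, so [L:Q] ≤ 2·3 = 6. Therefore [Q(√205, ∛1035) : Q] = 6.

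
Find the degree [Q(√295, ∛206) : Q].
[Q(√295, ∛206) : Q] = 6

Let L = Q(√295, ∛206). Since Q(√295) ⊂ L and [Q(√295):Q] = 2, the tower law gives 2 | [L:Q]. Likewise Q(∛206) ⊂ L with [Q(∛206):Q] = 3 (because 206 is not a perfect cube), so 3 | [L:Q]. As gcd(2,3) = 1, [L:Q] is divisible by 6. Conversely L is generated over Q by √295 and ∛206, so [L:Q] ≤ 2·3 = 6. Therefore [Q(√295, ∛206) : Q] = 6.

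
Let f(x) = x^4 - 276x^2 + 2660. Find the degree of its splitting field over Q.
[K : Q] = 4

Solving the quadratic in x^2: x^2 = (276 ± √(276^2 - 4·2660))/2 = (276 ± √65536)/2 = (276 ± 256)/2, giving x^2 = 266 or x^2 = 10. So f(x) = (x^2 - 266)(x^2 - 10) and the roots of f are ±√266, ±√10. Hence the splitting field is K = Q(√266, √10). Since 266 and 10 are distinct squarefree integers > 1, their product 2660 is not a perfect square, so √10 ∉ Q(√266). By the tower law [K:Q] = [Q(√266,√10):Q(√266)] · [Q(√266):Q] = 2 · 2 = 4.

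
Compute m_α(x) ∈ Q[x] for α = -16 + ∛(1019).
m_α(x) = x^3 + 48x^2 + 768x + 3077

Set β = α + 16 = ∛(1019), so β^3 = 1019. Then (α + 16)^3 - 1019 = 0, i.e. α is a root of g(x) = (x + 16)^3 - 1019 = x^3 + 48x^2 + 768x + 3077. Since g(x) = h(x + 16) where h(x) = x^3 - 1019, and h is irreducible over Q (because 1019 is not a perfect cube, so h has no rational root, and a monic cubic with no rational root is irreducible), g is also irreducible (irreducibility is preserved under the substitution x → x + 16). Hence m_α(x) = x^3 + 48x^2 + 768x + 3077.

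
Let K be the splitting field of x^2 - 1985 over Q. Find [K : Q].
[K : Q] = 2

f(x) = x^2 - 1985 factors as (x - √1985)(x + √1985). The splitting field is K = Q(√1985). Since 1985 is squarefree and > 1, it is not a perfect square, so x^2 - 1985 is irreducible over Q and [Q(√1985) : Q] = 2. Hence [K : Q] = 2.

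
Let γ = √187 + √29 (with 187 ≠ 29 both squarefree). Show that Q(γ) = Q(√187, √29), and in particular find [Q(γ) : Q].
[Q(γ) : Q] = 4 (equivalently, Q(γ) = Q(√187, √29))

Obviously Q(γ) ⊆ Q(√187, √29), and [Q(√187, √29):Q] = 4 (since 187, 29 are distinct squarefree integers > 1 with 5423 not a perfect square). To show equality we compute the minimal polynomial of γ. From γ = √187 + √29: γ^2 = 187 + 2√(5423) + 29 = 216 + 2√(5423), so γ^2 - 216 = 2√(5423); squaring, (γ^2 - 216)^2 = 4·5423, i.e. γ^4 - 432γ^2 + 46656 - 21692 = 0, i.e. γ^4 - 432γ^2 + 24964 = 0. So γ is a root of x^4 - 432x^2 + 24964. This polynomial is irreducible over Q: it has no rational root (each ±√187 ± √29 is irrational), and any factorization into two quadratics over Q would force √(5423) ∈ Q (pairing opposite roots) or √187, √29 ∈ Q (other pairings), all impossible. Hence [Q(γ):Q] = 4 = [Q(√187, √29):Q], so Q(γ) = Q(√187, √29).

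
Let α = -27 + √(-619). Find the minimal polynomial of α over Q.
m_α(x) = x^2 + 54x + 1348

From α + 27 = √(-619), squaring gives (α + 27)^2 = -619, i.e. α^2 + 54α + 729 = -619, so α^2 + 54α + 1348 = 0. The discriminant of x^2 + 54x + 1348 is (54)^2 - 4·(1348) = 2916 - 5392 = -2476, and 4·(-619) is not a perfect square in Q since -619 is squarefree and ≠ 1. Hence x^2 + 54x + 1348 is irreducible over Q and is the minimal polynomial of α.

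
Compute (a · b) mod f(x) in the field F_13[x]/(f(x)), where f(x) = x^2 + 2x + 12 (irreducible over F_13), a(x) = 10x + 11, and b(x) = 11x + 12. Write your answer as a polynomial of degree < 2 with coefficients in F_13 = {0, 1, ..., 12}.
a · b ≡ 8x + 8 (mod f(x))

Multiply in F_13[x]: a(x)·b(x) = (10x + 11)·(11x + 12) = 6x^2 + 7x + 2. This has degree ≥ 2, so divide by f(x) over F_13: 6x^2 + 7x + 2 = (6)·(x^2 + 2x + 12) + (8x + 8). Hence a·b ≡ 8x + 8 (mod f). (F_13[x]/(f) is a field with 13^2 = 169 elements since f is irreducible of degree 2.)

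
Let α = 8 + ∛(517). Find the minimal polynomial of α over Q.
m_α(x) = x^3 - 24x^2 + 192x - 1029

Set β = α - 8 = ∛(517), so β^3 = 517. Then (α - 8)^3 - 517 = 0, i.e. α is a root of g(x) = (x - 8)^3 - 517 = x^3 - 24x^2 + 192x - 1029. Since g(x) = h(x - 8) where h(x) = x^3 - 517, and h is irreducible over Q (because 517 is not a perfect cube, so h has no rational root, and a monic cubic with no rational root is irreducible), g is also irreducible (irreducibility is preserved under the substitution x → x - 8). Hence m_α(x) = x^3 - 24x^2 + 192x - 1029.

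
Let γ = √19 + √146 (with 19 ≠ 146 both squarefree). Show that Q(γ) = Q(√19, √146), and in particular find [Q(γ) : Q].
[Q(γ) : Q] = 4 (equivalently, Q(γ) = Q(√19, √146))

Obviously Q(γ) ⊆ Q(√19, √146), and [Q(√19, √146):Q] = 4 (since 19, 146 are distinct squarefree integers > 1 with 2774 not a perfect square). To show equality we compute the minimal polynomial of γ. From γ = √19 + √146: γ^2 = 19 + 2√(2774) + 146 = 165 + 2√(2774), so γ^2 - 165 = 2√(2774); squaring, (γ^2 - 165)^2 = 4·2774, i.e. γ^4 - 330γ^2 + 27225 - 11096 = 0, i.e. γ^4 - 330γ^2 + 16129 = 0. So γ is a root of x^4 - 330x^2 + 16129. This polynomial is irreducible over Q: it has no rational root (each ±√19 ± √146 is irrational), and any factorization into two quadratics over Q would force √(2774) ∈ Q (pairing opposite roots) or √19, √146 ∈ Q (other pairings), all impossible. Hence [Q(γ):Q] = 4 = [Q(√19, √146):Q], so Q(γ) = Q(√19, √146).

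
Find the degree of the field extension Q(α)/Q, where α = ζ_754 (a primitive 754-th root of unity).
[Q(α):Q] = 336

The minimal polynomial of ζ_754 over Q is the 754-th cyclotomic polynomial Φ_754(x), which is irreducible over Q and has degree φ(754) = 336. Hence [Q(α):Q] = φ(754) = 336.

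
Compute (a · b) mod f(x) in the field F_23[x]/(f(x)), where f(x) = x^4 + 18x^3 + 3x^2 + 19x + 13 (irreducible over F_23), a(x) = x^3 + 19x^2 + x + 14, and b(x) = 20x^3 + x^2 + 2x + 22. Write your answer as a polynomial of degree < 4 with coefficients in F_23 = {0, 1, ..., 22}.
a · b ≡ 6x^3 + 6x + 18 (mod f(x))

Multiply in F_23[x]: a(x)·b(x) = (x^3 + 19x^2 + x + 14)·(20x^3 + x^2 + 2x + 22) = 20x^6 + 13x^5 + 18x^4 + 19x^3 + 20x^2 + 4x + 9. This has degree ≥ 4, so divide by f(x) over F_23: 20x^6 + 13x^5 + 18x^4 + 19x^3 + 20x^2 + 4x + 9 = (20x^2 + 21x + 17)·(x^4 + 18x^3 + 3x^2 + 19x + 13) + (6x^3 + 6x + 18). Hence a·b ≡ 6x^3 + 6x + 18 (mod f). (F_23[x]/(f) is a field with 23^4 = 279841 elements since f is irreducible of degree 4.)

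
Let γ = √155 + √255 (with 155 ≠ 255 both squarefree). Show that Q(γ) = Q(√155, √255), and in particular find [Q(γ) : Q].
[Q(γ) : Q] = 4 (equivalently, Q(γ) = Q(√155, √255))

Obviously Q(γ) ⊆ Q(√155, √255), and [Q(√155, √255):Q] = 4 (since 155, 255 are distinct squarefree integers > 1 with 39525 not a perfect square). To show equality we compute the minimal polynomial of γ. From γ = √155 + √255: γ^2 = 155 + 2√(39525) + 255 = 410 + 2√(39525), so γ^2 - 410 = 2√(39525); squaring, (γ^2 - 410)^2 = 4·39525, i.e. γ^4 - 820γ^2 + 168100 - 158100 = 0, i.e. γ^4 - 820γ^2 + 10000 = 0. So γ is a root of x^4 - 820x^2 + 10000. This polynomial is irreducible over Q: it has no rational root (each ±√155 ± √255 is irrational), and any factorization into two quadratics over Q would force √(39525) ∈ Q (pairing opposite roots) or √155, √255 ∈ Q (other pairings), all impossible. Hence [Q(γ):Q] = 4 = [Q(√155, √255):Q], so Q(γ) = Q(√155, √255).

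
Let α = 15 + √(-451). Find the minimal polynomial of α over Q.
m_α(x) = x^2 - 30x + 676

From α - 15 = √(-451), squaring gives (α - 15)^2 = -451, i.e. α^2 - 30α + 225 = -451, so α^2 - 30α + 676 = 0. The discriminant of x^2 - 30x + 676 is (-30)^2 - 4·(676) = 900 - 2704 = -1804, and 4·(-451) is not a perfect square in Q since -451 is squarefree and ≠ 1. Hence x^2 - 30x + 676 is irreducible over Q and is the minimal polynomial of α.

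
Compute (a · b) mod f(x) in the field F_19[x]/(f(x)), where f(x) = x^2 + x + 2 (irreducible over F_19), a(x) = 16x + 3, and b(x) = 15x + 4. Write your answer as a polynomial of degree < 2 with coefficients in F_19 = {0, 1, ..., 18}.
a · b ≡ 2x + 7 (mod f(x))

Multiply in F_19[x]: a(x)·b(x) = (16x + 3)·(15x + 4) = 12x^2 + 14x + 12. This has degree ≥ 2, so divide by f(x) over F_19: 12x^2 + 14x + 12 = (12)·(x^2 + x + 2) + (2x + 7). Hence a·b ≡ 2x + 7 (mod f). (F_19[x]/(f) is a field with 19^2 = 361 elements since f is irreducible of degree 2.)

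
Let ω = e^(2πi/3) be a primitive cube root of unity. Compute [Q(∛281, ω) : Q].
[Q(∛281, ω) : Q] = 6

[Q(∛281):Q] = 3 (min poly x^3 - 281, irreducible since 281 is not a perfect cube). [Q(ω):Q] = 2 (min poly x^2 + x + 1). Since Q(∛281) ⊂ R and ω ∉ R, we have ω ∉ Q(∛281), so x^2 + x + 1 remains irreducible over Q(∛281) and [Q(∛281, ω) : Q(∛281)] = 2. By the tower law, [Q(∛281, ω) : Q] = 3 · 2 = 6. (In fact Q(∛281, ω) is the splitting field of x^3 - 281 over Q.)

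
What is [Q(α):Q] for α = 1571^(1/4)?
[Q(α):Q] = 4

α is a root of x^4 - 1571. By Eisenstein's criterion at the prime p = 1571 (which divides the constant term 1571 but p^2 = 2468041 does not, since 1571 is squarefree), x^4 - 1571 is irreducible over Q. Hence [Q(α):Q] = 4.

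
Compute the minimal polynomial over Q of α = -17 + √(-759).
m_α(x) = x^2 + 34x + 1048

From α + 17 = √(-759), squaring gives (α + 17)^2 = -759, i.e. α^2 + 34α + 289 = -759, so α^2 + 34α + 1048 = 0. The discriminant of x^2 + 34x + 1048 is (34)^2 - 4·(1048) = 1156 - 4192 = -3036, and 4·(-759) is not a perfect square in Q since -759 is squarefree and ≠ 1. Hence x^2 + 34x + 1048 is irreducible over Q and is the minimal polynomial of α.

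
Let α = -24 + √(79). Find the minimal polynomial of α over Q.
m_α(x) = x^2 + 48x + 497

From α + 24 = √(79), squaring gives (α + 24)^2 = 79, i.e. α^2 + 48α + 576 = 79, so α^2 + 48α + 497 = 0. The discriminant of x^2 + 48x + 497 is (48)^2 - 4·(497) = 2304 - 1988 = 316, and 4·(79) is not a perfect square in Q since 79 is squarefree and ≠ 1. Hence x^2 + 48x + 497 is irreducible over Q and is the minimal polynomial of α.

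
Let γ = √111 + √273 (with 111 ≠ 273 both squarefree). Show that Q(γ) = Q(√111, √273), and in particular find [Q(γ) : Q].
[Q(γ) : Q] = 4 (equivalently, Q(γ) = Q(√111, √273))

Obviously Q(γ) ⊆ Q(√111, √273), and [Q(√111, √273):Q] = 4 (since 111, 273 are distinct squarefree integers > 1 with 30303 not a perfect square). To show equality we compute the minimal polynomial of γ. From γ = √111 + √273: γ^2 = 111 + 2√(30303) + 273 = 384 + 2√(30303), so γ^2 - 384 = 2√(30303); squaring, (γ^2 - 384)^2 = 4·30303, i.e. γ^4 - 768γ^2 + 147456 - 121212 = 0, i.e. γ^4 - 768γ^2 + 26244 = 0. So γ is a root of x^4 - 768x^2 + 26244. This polynomial is irreducible over Q: it has no rational root (each ±√111 ± √273 is irrational), and any factorization into two quadratics over Q would force √(30303) ∈ Q (pairing opposite roots) or √111, √273 ∈ Q (other pairings), all impossible. Hence [Q(γ):Q] = 4 = [Q(√111, √273):Q], so Q(γ) = Q(√111, √273).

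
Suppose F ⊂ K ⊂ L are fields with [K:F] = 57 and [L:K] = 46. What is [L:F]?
[L:F] = 2622

The tower law says that for any tower of field extensions F ⊂ K ⊂ L with finite degrees, [L:F] = [L:K] · [K:F]. Here this gives [L:F] = 46 · 57 = 2622.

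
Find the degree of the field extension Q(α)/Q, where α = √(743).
[Q(α):Q] = 2

[Q(α):Q] equals the degree of the minimal polynomial of α. Here α^2 = 743 and x^2 - 743 is irreducible (d = 743 is squarefree, ≠ 1, hence not a square), so deg(m_α) = 2. Thus [Q(α):Q] = 2.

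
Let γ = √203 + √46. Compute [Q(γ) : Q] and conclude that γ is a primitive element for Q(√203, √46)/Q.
[Q(γ) : Q] = 4 (equivalently, Q(γ) = Q(√203, √46))

Obviously Q(γ) ⊆ Q(√203, √46), and [Q(√203, √46):Q] = 4 (since 203, 46 are distinct squarefree integers > 1 with 9338 not a perfect square). To show equality we compute the minimal polynomial of γ. From γ = √203 + √46: γ^2 = 203 + 2√(9338) + 46 = 249 + 2√(9338), so γ^2 - 249 = 2√(9338); squaring, (γ^2 - 249)^2 = 4·9338, i.e. γ^4 - 498γ^2 + 62001 - 37352 = 0, i.e. γ^4 - 498γ^2 + 24649 = 0. So γ is a root of x^4 - 498x^2 + 24649. This polynomial is irreducible over Q: it has no rational root (each ±√203 ± √46 is irrational), and any factorization into two quadratics over Q would force √(9338) ∈ Q (pairing opposite roots) or √203, √46 ∈ Q (other pairings), all impossible. Hence [Q(γ):Q] = 4 = [Q(√203, √46):Q], so Q(γ) = Q(√203, √46).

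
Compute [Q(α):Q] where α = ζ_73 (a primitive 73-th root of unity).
[Q(α):Q] = 72

The minimal polynomial of ζ_73 over Q is the 73-th cyclotomic polynomial Φ_73(x), which is irreducible over Q and has degree φ(73) = 72. Hence [Q(α):Q] = φ(73) = 72.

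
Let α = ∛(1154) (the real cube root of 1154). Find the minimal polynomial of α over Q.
m_α(x) = x^3 - 1154

α satisfies α^3 = 1154, so x^3 - 1154 annihilates α. By the rational root test, a rational root p/q (in lowest terms) of x^3 - 1154 would satisfy p^3 = 1154 q^3, forcing q = 1 and p^3 = 1154; but 1154 is not a perfect cube, contradiction. A monic cubic over Q with no rational root is irreducible (any nontrivial factorization would include a linear factor). Hence x^3 - 1154 is the minimal polynomial of α, and in particular [Q(α):Q] = 3.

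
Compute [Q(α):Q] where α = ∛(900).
[Q(α):Q] = 3

The minimal polynomial of α is x^3 - 900, irreducible over Q since 900 is not a perfect cube (so x^3 - 900 has no rational root). Hence [Q(α):Q] = deg(m_α) = 3.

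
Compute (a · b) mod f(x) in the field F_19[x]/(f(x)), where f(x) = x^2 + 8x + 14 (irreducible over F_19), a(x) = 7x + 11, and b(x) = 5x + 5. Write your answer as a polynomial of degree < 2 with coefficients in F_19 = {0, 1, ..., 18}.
a · b ≡ 2 (mod f(x))

Multiply in F_19[x]: a(x)·b(x) = (7x + 11)·(5x + 5) = 16x^2 + 14x + 17. This has degree ≥ 2, so divide by f(x) over F_19: 16x^2 + 14x + 17 = (16)·(x^2 + 8x + 14) + (2). Hence a·b ≡ 2 (mod f). (F_19[x]/(f) is a field with 19^2 = 361 elements since f is irreducible of degree 2.)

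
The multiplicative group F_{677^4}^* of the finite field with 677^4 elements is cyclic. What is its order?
|F_{677^4}^*| = 210065472240

F_{677^4} has 677^4 = 210065472241 elements; its multiplicative group consists of all nonzero elements, so |F_{677^4}^*| = 210065472241 - 1 = 210065472240. (It is cyclic since any finite subgroup of the multiplicative group of a field is cyclic.)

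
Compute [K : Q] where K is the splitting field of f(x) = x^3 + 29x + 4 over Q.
[K : Q] = 6

By the rational root test, any rational root of the monic integer polynomial f(x) = x^3 + 29x + 4 must be an integer dividing the constant term 4, i.e. one of ±{1, 2, 4}. Evaluating: f(1) = 34, f(-1) = -26, f(2) = 70, f(-2) = -62, f(4) = 184, f(-4) = -176; none is 0, so f has no rational root and is therefore irreducible over Q (a cubic with no linear factor over a field is irreducible). For an irreducible cubic, the Galois group is A_3 or S_3 according as the discriminant disc(f) = -4a^3 - 27b^2 = -4·(29)^3 - 27·(4)^2 = -97988 is or is not a square in Q. Here disc(f) = -97988 is not a perfect square in Q, so the Galois group of f over Q is not contained in A_3 and must be all of S_3. The splitting field has degree |S_3| = 6 over Q, so [K : Q] = 6.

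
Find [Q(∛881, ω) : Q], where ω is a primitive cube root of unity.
[Q(∛881, ω) : Q] = 6

[Q(∛881):Q] = 3 (min poly x^3 - 881, irreducible since 881 is not a perfect cube). [Q(ω):Q] = 2 (min poly x^2 + x + 1). Since Q(∛881) ⊂ R and ω ∉ R, we have ω ∉ Q(∛881), so x^2 + x + 1 remains irreducible over Q(∛881) and [Q(∛881, ω) : Q(∛881)] = 2. By the tower law, [Q(∛881, ω) : Q] = 3 · 2 = 6. (In fact Q(∛881, ω) is the splitting field of x^3 - 881 over Q.)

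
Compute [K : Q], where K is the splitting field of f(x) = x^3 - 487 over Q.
[K : Q] = 6

The roots of x^3 - 487 are ∛487, ω∛487, ω^2∛487 where ω = e^(2πi/3) is a primitive cube root of unity, so K = Q(∛487, ω). Now [Q(∛487):Q] = 3 (since 487 is not a perfect cube, x^3 - 487 is irreducible) and [Q(ω):Q] = 2. Both 2 and 3 divide [K:Q], and [K:Q] ≤ 3·2 = 6, so [K:Q] = 6. (Equivalently: Q(∛487) ⊂ R but ω ∉ R, so [K : Q(∛487)] = 2.)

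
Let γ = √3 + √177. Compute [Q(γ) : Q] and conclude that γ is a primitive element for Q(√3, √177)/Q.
[Q(γ) : Q] = 4 (equivalently, Q(γ) = Q(√3, √177))

Obviously Q(γ) ⊆ Q(√3, √177), and [Q(√3, √177):Q] = 4 (since 3, 177 are distinct squarefree integers > 1 with 531 not a perfect square). To show equality we compute the minimal polynomial of γ. From γ = √3 + √177: γ^2 = 3 + 2√(531) + 177 = 180 + 2√(531), so γ^2 - 180 = 2√(531); squaring, (γ^2 - 180)^2 = 4·531, i.e. γ^4 - 360γ^2 + 32400 - 2124 = 0, i.e. γ^4 - 360γ^2 + 30276 = 0. So γ is a root of x^4 - 360x^2 + 30276. This polynomial is irreducible over Q: it has no rational root (each ±√3 ± √177 is irrational), and any factorization into two quadratics over Q would force √(531) ∈ Q (pairing opposite roots) or √3, √177 ∈ Q (other pairings), all impossible. Hence [Q(γ):Q] = 4 = [Q(√3, √177):Q], so Q(γ) = Q(√3, √177).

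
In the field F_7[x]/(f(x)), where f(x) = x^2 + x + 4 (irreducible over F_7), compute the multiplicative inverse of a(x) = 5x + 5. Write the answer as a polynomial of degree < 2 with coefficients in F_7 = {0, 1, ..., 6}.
a(x)^(-1) ≡ x (mod f(x))

Since f is irreducible over F_7, F_7[x]/(f) is a field and a(x) ≠ 0 has an inverse. Apply the extended Euclidean algorithm to f(x) and a(x) in F_7[x]: f(x) = (3x)·a(x) + (4). The last nonzero remainder is the constant 4 = gcd(f, a) in F_7. Back-substituting through the division chain expresses 4 = s(x)·a(x) + t(x)·f(x) with s(x) ≡ 4x (mod f), so (4x)·a(x) ≡ 4 (mod f). Multiplying by 4^(-1) ≡ 2 in F_7 gives a(x)^(-1) ≡ 2·(4x) ≡ x (mod f). Check: (5x + 5)·(x) = 5x^2 + 5x ≡ 1 (mod x^2 + x + 4).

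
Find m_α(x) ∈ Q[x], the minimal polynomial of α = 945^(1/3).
m_α(x) = x^3 - 945

α satisfies α^3 = 945, so x^3 - 945 annihilates α. By the rational root test, a rational root p/q (in lowest terms) of x^3 - 945 would satisfy p^3 = 945 q^3, forcing q = 1 and p^3 = 945; but 945 is not a perfect cube, contradiction. A monic cubic over Q with no rational root is irreducible (any nontrivial factorization would include a linear factor). Hence x^3 - 945 is the minimal polynomial of α, and in particular [Q(α):Q] = 3.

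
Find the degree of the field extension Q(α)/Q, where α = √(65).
[Q(α):Q] = 2

[Q(α):Q] equals the degree of the minimal polynomial of α. Here α^2 = 65 and x^2 - 65 is irreducible (d = 65 is squarefree, ≠ 1, hence not a square), so deg(m_α) = 2. Thus [Q(α):Q] = 2.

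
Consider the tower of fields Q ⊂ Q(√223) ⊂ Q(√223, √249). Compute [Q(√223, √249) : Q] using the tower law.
[Q(√223, √249) : Q] = 4

[Q(√223):Q] = 2 (min poly x^2 - 223, irreducible since 223 is squarefree > 1). For the top step, suppose √249 ∈ Q(√223), say √249 = c + d√223 with c, d ∈ Q. Squaring: 249 = c^2 + 223d^2 + 2cd√223. Since √223 ∉ Q this forces 2cd = 0. If d = 0 then √249 = c ∈ Q, contradicting 249 squarefree > 1. If c = 0 then 249 = 223d^2, so 223·249 = (223d)^2 is a perfect square in Q — but 223·249 = 55527 is not a perfect square (since 223 and 249 are distinct squarefree integers). Contradiction. Hence √249 ∉ Q(√223), so x^2 - 249 stays irreducible over Q(√223) and [Q(√223, √249) : Q(√223)] = 2. By the tower law, [Q(√223, √249) : Q] = 2 · 2 = 4.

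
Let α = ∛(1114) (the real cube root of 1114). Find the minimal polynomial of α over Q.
m_α(x) = x^3 - 1114

α satisfies α^3 = 1114, so x^3 - 1114 annihilates α. By the rational root test, a rational root p/q (in lowest terms) of x^3 - 1114 would satisfy p^3 = 1114 q^3, forcing q = 1 and p^3 = 1114; but 1114 is not a perfect cube, contradiction. A monic cubic over Q with no rational root is irreducible (any nontrivial factorization would include a linear factor). Hence x^3 - 1114 is the minimal polynomial of α, and in particular [Q(α):Q] = 3.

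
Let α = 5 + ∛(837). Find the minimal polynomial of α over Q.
m_α(x) = x^3 - 15x^2 + 75x - 962

Set β = α - 5 = ∛(837), so β^3 = 837. Then (α - 5)^3 - 837 = 0, i.e. α is a root of g(x) = (x - 5)^3 - 837 = x^3 - 15x^2 + 75x - 962. Since g(x) = h(x - 5) where h(x) = x^3 - 837, and h is irreducible over Q (because 837 is not a perfect cube, so h has no rational root, and a monic cubic with no rational root is irreducible), g is also irreducible (irreducibility is preserved under the substitution x → x - 5). Hence m_α(x) = x^3 - 15x^2 + 75x - 962.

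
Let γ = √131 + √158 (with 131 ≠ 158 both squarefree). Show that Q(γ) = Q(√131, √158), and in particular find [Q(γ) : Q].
[Q(γ) : Q] = 4 (equivalently, Q(γ) = Q(√131, √158))

Obviously Q(γ) ⊆ Q(√131, √158), and [Q(√131, √158):Q] = 4 (since 131, 158 are distinct squarefree integers > 1 with 20698 not a perfect square). To show equality we compute the minimal polynomial of γ. From γ = √131 + √158: γ^2 = 131 + 2√(20698) + 158 = 289 + 2√(20698), so γ^2 - 289 = 2√(20698); squaring, (γ^2 - 289)^2 = 4·20698, i.e. γ^4 - 578γ^2 + 83521 - 82792 = 0, i.e. γ^4 - 578γ^2 + 729 = 0. So γ is a root of x^4 - 578x^2 + 729. This polynomial is irreducible over Q: it has no rational root (each ±√131 ± √158 is irrational), and any factorization into two quadratics over Q would force √(20698) ∈ Q (pairing opposite roots) or √131, √158 ∈ Q (other pairings), all impossible. Hence [Q(γ):Q] = 4 = [Q(√131, √158):Q], so Q(γ) = Q(√131, √158).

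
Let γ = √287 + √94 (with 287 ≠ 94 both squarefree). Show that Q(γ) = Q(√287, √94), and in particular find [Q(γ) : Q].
[Q(γ) : Q] = 4 (equivalently, Q(γ) = Q(√287, √94))

Obviously Q(γ) ⊆ Q(√287, √94), and [Q(√287, √94):Q] = 4 (since 287, 94 are distinct squarefree integers > 1 with 26978 not a perfect square). To show equality we compute the minimal polynomial of γ. From γ = √287 + √94: γ^2 = 287 + 2√(26978) + 94 = 381 + 2√(26978), so γ^2 - 381 = 2√(26978); squaring, (γ^2 - 381)^2 = 4·26978, i.e. γ^4 - 762γ^2 + 145161 - 107912 = 0, i.e. γ^4 - 762γ^2 + 37249 = 0. So γ is a root of x^4 - 762x^2 + 37249. This polynomial is irreducible over Q: it has no rational root (each ±√287 ± √94 is irrational), and any factorization into two quadratics over Q would force √(26978) ∈ Q (pairing opposite roots) or √287, √94 ∈ Q (other pairings), all impossible. Hence [Q(γ):Q] = 4 = [Q(√287, √94):Q], so Q(γ) = Q(√287, √94).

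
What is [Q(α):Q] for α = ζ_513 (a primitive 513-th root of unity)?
[Q(α):Q] = 324

The minimal polynomial of ζ_513 over Q is the 513-th cyclotomic polynomial Φ_513(x), which is irreducible over Q and has degree φ(513) = 324. Hence [Q(α):Q] = φ(513) = 324.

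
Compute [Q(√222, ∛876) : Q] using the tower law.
[Q(√222, ∛876) : Q] = 6

Let L = Q(√222, ∛876). Since Q(√222) ⊂ L and [Q(√222):Q] = 2, the tower law gives 2 | [L:Q]. Likewise Q(∛876) ⊂ L with [Q(∛876):Q] = 3 (because 876 is not a perfect cube), so 3 | [L:Q]. As gcd(2,3) = 1, [L:Q] is divisible by 6. Conversely L is generated over Q by √222 and ∛876, so [L:Q] ≤ 2·3 = 6. Therefore [Q(√222, ∛876) : Q] = 6.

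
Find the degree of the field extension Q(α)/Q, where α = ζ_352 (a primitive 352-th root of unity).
[Q(α):Q] = 160

The minimal polynomial of ζ_352 over Q is the 352-th cyclotomic polynomial Φ_352(x), which is irreducible over Q and has degree φ(352) = 160. Hence [Q(α):Q] = φ(352) = 160.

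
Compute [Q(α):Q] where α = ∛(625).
[Q(α):Q] = 3

The minimal polynomial of α is x^3 - 625, irreducible over Q since 625 is not a perfect cube (so x^3 - 625 has no rational root). Hence [Q(α):Q] = deg(m_α) = 3.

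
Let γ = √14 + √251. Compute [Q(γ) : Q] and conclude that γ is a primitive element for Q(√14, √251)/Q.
[Q(γ) : Q] = 4 (equivalently, Q(γ) = Q(√14, √251))

Obviously Q(γ) ⊆ Q(√14, √251), and [Q(√14, √251):Q] = 4 (since 14, 251 are distinct squarefree integers > 1 with 3514 not a perfect square). To show equality we compute the minimal polynomial of γ. From γ = √14 + √251: γ^2 = 14 + 2√(3514) + 251 = 265 + 2√(3514), so γ^2 - 265 = 2√(3514); squaring, (γ^2 - 265)^2 = 4·3514, i.e. γ^4 - 530γ^2 + 70225 - 14056 = 0, i.e. γ^4 - 530γ^2 + 56169 = 0. So γ is a root of x^4 - 530x^2 + 56169. This polynomial is irreducible over Q: it has no rational root (each ±√14 ± √251 is irrational), and any factorization into two quadratics over Q would force √(3514) ∈ Q (pairing opposite roots) or √14, √251 ∈ Q (other pairings), all impossible. Hence [Q(γ):Q] = 4 = [Q(√14, √251):Q], so Q(γ) = Q(√14, √251).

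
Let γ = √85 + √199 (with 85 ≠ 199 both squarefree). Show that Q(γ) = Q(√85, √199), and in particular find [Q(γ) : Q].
[Q(γ) : Q] = 4 (equivalently, Q(γ) = Q(√85, √199))

Obviously Q(γ) ⊆ Q(√85, √199), and [Q(√85, √199):Q] = 4 (since 85, 199 are distinct squarefree integers > 1 with 16915 not a perfect square). To show equality we compute the minimal polynomial of γ. From γ = √85 + √199: γ^2 = 85 + 2√(16915) + 199 = 284 + 2√(16915), so γ^2 - 284 = 2√(16915); squaring, (γ^2 - 284)^2 = 4·16915, i.e. γ^4 - 568γ^2 + 80656 - 67660 = 0, i.e. γ^4 - 568γ^2 + 12996 = 0. So γ is a root of x^4 - 568x^2 + 12996. This polynomial is irreducible over Q: it has no rational root (each ±√85 ± √199 is irrational), and any factorization into two quadratics over Q would force √(16915) ∈ Q (pairing opposite roots) or √85, √199 ∈ Q (other pairings), all impossible. Hence [Q(γ):Q] = 4 = [Q(√85, √199):Q], so Q(γ) = Q(√85, √199).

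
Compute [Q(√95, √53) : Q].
[Q(√95, √53) : Q] = 4

[Q(√95):Q] = 2 (min poly x^2 - 95, irreducible since 95 is squarefree > 1). For the top step, suppose √53 ∈ Q(√95), say √53 = c + d√95 with c, d ∈ Q. Squaring: 53 = c^2 + 95d^2 + 2cd√95. Since √95 ∉ Q this forces 2cd = 0. If d = 0 then √53 = c ∈ Q, contradicting 53 squarefree > 1. If c = 0 then 53 = 95d^2, so 95·53 = (95d)^2 is a perfect square in Q — but 95·53 = 5035 is not a perfect square (since 95 and 53 are distinct squarefree integers). Contradiction. Hence √53 ∉ Q(√95), so x^2 - 53 stays irreducible over Q(√95) and [Q(√95, √53) : Q(√95)] = 2. By the tower law, [Q(√95, √53) : Q] = 2 · 2 = 4.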